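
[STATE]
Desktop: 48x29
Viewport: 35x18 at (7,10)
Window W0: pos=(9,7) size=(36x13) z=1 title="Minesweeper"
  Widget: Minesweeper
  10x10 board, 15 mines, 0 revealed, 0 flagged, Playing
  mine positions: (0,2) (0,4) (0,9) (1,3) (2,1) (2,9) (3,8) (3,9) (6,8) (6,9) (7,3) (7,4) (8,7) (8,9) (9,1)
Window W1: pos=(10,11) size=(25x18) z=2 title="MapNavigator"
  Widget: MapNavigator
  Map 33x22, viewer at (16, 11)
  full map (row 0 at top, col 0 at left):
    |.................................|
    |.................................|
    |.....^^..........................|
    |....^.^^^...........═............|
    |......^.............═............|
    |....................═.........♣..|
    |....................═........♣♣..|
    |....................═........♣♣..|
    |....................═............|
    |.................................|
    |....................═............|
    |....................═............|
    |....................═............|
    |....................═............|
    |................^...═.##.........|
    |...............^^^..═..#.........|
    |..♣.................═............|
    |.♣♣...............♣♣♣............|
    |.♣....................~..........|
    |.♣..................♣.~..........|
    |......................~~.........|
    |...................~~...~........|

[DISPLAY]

  ┃■■■■■■■■■■                      
  ┃┏━━━━━━━━━━━━━━━━━━━━━━━┓       
  ┃┃ MapNavigator          ┃       
  ┃┠───────────────────────┨       
  ┃┃.^.............═.......┃       
  ┃┃...............═.......┃       
  ┃┃...............═.......┃       
  ┃┃...............═.......┃       
  ┃┃...............═.......┃       
  ┗┃.......................┃━━━━━━━
   ┃...............═.......┃       
   ┃...........@...═.......┃       
   ┃...............═.......┃       
   ┃...............═.......┃       
   ┃...........^...═.##....┃       
   ┃..........^^^..═..#....┃       
   ┃...............═.......┃       
   ┃.............♣♣♣.......┃       


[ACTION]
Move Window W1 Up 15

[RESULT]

  ┃┃...........@...═.......┃       
  ┃┃...............═.......┃       
  ┃┃...............═.......┃       
  ┃┃...........^...═.##....┃       
  ┃┃..........^^^..═..#....┃       
  ┃┃...............═.......┃       
  ┃┃.............♣♣♣.......┃       
  ┃┗━━━━━━━━━━━━━━━━━━━━━━━┛       
  ┃■■■■■■■■■■                      
  ┗━━━━━━━━━━━━━━━━━━━━━━━━━━━━━━━━
                                   
                                   
                                   
                                   
                                   
                                   
                                   
                                   


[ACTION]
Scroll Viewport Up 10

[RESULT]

   ┏━━━━━━━━━━━━━━━━━━━━━━━┓       
   ┃ MapNavigator          ┃       
   ┠───────────────────────┨       
   ┃.^.............═.......┃       
   ┃...............═.......┃       
   ┃...............═.......┃       
   ┃...............═.......┃       
  ┏┃...............═.......┃━━━━━━━
  ┃┃.......................┃       
  ┠┃...............═.......┃───────
  ┃┃...........@...═.......┃       
  ┃┃...............═.......┃       
  ┃┃...............═.......┃       
  ┃┃...........^...═.##....┃       
  ┃┃..........^^^..═..#....┃       
  ┃┃...............═.......┃       
  ┃┃.............♣♣♣.......┃       
  ┃┗━━━━━━━━━━━━━━━━━━━━━━━┛       


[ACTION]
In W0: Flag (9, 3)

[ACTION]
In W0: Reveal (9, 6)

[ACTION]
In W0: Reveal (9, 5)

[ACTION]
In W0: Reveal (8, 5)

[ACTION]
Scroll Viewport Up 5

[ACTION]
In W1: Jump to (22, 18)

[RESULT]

   ┏━━━━━━━━━━━━━━━━━━━━━━━┓       
   ┃ MapNavigator          ┃       
   ┠───────────────────────┨       
   ┃.........═............ ┃       
   ┃.........═............ ┃       
   ┃.........═............ ┃       
   ┃.....^...═.##......... ┃       
  ┏┃....^^^..═..#......... ┃━━━━━━━
  ┃┃.........═............ ┃       
  ┠┃.......♣♣♣............ ┃───────
  ┃┃...........@.......... ┃       
  ┃┃.........♣.~.......... ┃       
  ┃┃...........~~......... ┃       
  ┃┃........~~...~........ ┃       
  ┃┃                       ┃       
  ┃┃                       ┃       
  ┃┃                       ┃       
  ┃┗━━━━━━━━━━━━━━━━━━━━━━━┛       


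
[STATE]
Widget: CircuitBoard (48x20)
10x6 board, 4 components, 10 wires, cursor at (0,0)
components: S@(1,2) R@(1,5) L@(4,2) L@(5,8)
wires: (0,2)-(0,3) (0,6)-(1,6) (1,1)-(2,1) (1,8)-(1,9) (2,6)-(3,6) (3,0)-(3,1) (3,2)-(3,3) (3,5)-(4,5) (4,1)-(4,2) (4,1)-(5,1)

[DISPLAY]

   0 1 2 3 4 5 6 7 8 9                          
0  [.]      · ─ ·           ·                   
                            │                   
1       ·   S           R   ·       · ─ ·       
        │                                       
2       ·                   ·                   
                            │                   
3   · ─ ·   · ─ ·       ·   ·                   
                        │                       
4       · ─ L           ·                       
        │                                       
5       ·                           L           
Cursor: (0,0)                                   
                                                
                                                
                                                
                                                
                                                
                                                
                                                


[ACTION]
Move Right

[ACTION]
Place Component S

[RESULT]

   0 1 2 3 4 5 6 7 8 9                          
0      [S]  · ─ ·           ·                   
                            │                   
1       ·   S           R   ·       · ─ ·       
        │                                       
2       ·                   ·                   
                            │                   
3   · ─ ·   · ─ ·       ·   ·                   
                        │                       
4       · ─ L           ·                       
        │                                       
5       ·                           L           
Cursor: (0,1)                                   
                                                
                                                
                                                
                                                
                                                
                                                
                                                


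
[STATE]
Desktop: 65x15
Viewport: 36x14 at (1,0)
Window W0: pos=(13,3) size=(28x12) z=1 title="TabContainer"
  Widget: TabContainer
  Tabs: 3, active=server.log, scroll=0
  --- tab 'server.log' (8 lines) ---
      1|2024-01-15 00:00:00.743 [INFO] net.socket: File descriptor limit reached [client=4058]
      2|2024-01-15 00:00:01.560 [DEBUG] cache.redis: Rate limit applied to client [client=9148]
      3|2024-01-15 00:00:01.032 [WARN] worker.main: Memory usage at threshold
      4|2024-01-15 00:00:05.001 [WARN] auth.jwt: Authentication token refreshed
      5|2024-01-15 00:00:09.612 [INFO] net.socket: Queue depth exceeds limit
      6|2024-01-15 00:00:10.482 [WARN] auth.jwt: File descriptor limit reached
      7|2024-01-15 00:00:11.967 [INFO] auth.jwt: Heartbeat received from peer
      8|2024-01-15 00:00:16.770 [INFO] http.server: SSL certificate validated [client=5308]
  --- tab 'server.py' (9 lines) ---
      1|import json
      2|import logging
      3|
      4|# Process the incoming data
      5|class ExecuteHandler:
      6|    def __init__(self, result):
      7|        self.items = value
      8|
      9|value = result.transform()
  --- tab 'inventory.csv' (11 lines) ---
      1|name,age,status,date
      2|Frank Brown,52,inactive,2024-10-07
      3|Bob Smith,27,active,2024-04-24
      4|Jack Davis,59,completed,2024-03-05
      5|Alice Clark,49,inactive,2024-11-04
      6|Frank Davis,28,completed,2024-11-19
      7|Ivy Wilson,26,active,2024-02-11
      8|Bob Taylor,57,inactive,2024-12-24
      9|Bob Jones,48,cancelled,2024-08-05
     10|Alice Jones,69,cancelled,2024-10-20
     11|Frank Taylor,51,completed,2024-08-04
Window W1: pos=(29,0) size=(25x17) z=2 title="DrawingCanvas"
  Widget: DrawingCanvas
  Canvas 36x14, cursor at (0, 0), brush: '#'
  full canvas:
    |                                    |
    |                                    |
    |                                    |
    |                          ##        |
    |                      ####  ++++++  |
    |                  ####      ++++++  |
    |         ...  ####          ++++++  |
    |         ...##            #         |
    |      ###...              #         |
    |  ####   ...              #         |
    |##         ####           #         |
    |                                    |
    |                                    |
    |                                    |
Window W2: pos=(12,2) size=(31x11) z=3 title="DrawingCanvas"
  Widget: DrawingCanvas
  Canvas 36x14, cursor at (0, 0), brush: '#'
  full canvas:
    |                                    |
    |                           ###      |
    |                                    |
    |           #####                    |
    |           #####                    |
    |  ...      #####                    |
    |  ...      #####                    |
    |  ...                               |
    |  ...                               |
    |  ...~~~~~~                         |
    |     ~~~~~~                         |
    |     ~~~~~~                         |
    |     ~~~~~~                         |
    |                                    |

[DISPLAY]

                            ┏━━━━━━━
                            ┃ Drawin
           ┏━━━━━━━━━━━━━━━━━━━━━━━━
           ┃ DrawingCanvas          
           ┠────────────────────────
           ┃+                       
           ┃                        
           ┃                        
           ┃           #####        
           ┃           #####        
           ┃  ...      #####        
           ┃  ...      #####        
           ┗━━━━━━━━━━━━━━━━━━━━━━━━
            ┃2024-01-15 00:0┃##     


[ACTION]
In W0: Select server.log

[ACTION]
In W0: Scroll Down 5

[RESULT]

                            ┏━━━━━━━
                            ┃ Drawin
           ┏━━━━━━━━━━━━━━━━━━━━━━━━
           ┃ DrawingCanvas          
           ┠────────────────────────
           ┃+                       
           ┃                        
           ┃                        
           ┃           #####        
           ┃           #####        
           ┃  ...      #####        
           ┃  ...      #####        
           ┗━━━━━━━━━━━━━━━━━━━━━━━━
            ┃               ┃##     


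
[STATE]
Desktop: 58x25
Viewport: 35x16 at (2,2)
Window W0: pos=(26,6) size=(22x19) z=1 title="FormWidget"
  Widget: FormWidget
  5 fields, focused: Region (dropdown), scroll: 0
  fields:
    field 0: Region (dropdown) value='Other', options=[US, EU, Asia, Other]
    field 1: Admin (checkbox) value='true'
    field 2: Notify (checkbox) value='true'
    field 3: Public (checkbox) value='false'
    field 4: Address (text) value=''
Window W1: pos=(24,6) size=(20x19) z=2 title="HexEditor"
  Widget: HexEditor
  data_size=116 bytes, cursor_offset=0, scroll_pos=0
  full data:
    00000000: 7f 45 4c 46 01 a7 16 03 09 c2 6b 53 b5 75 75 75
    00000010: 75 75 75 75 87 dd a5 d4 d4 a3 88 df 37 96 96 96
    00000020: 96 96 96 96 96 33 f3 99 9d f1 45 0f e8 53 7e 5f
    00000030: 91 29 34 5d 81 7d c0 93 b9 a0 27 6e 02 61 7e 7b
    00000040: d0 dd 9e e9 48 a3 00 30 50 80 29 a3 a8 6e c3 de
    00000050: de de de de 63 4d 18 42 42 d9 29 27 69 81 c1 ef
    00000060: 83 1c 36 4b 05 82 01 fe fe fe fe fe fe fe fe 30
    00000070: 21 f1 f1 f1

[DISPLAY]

                                   
                                   
                                   
                                   
                      ┏━━━━━━━━━━━━
                      ┃ HexEditor  
                      ┠────────────
                      ┃00000000  7F
                      ┃00000010  75
                      ┃00000020  96
                      ┃00000030  91
                      ┃00000040  d0
                      ┃00000050  de
                      ┃00000060  83
                      ┃00000070  21
                      ┃            


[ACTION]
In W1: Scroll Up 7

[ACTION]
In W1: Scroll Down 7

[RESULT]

                                   
                                   
                                   
                                   
                      ┏━━━━━━━━━━━━
                      ┃ HexEditor  
                      ┠────────────
                      ┃00000070  21
                      ┃            
                      ┃            
                      ┃            
                      ┃            
                      ┃            
                      ┃            
                      ┃            
                      ┃            


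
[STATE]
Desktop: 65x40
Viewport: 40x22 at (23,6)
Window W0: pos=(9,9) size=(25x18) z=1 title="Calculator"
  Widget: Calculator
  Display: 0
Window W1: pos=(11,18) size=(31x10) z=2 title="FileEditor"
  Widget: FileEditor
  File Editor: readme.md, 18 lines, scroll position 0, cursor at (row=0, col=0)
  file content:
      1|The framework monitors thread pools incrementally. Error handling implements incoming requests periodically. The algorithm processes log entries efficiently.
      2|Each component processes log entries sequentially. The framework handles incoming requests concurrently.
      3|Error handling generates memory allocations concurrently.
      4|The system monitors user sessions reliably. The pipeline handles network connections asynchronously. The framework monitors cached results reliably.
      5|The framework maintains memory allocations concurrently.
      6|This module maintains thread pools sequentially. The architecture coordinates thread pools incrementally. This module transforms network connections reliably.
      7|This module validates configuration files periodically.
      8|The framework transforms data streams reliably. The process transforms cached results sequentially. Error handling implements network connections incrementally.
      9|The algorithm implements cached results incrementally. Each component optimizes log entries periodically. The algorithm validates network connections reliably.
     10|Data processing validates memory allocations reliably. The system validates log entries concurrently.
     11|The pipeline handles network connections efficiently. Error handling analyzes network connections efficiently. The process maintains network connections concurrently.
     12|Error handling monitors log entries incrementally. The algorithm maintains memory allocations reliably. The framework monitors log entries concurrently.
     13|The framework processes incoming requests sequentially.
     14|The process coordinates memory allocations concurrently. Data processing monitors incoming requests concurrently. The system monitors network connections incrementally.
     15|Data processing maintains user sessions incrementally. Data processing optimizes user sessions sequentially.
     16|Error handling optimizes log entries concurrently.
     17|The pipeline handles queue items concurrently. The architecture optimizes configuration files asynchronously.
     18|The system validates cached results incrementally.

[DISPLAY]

                                        
                                        
                                        
━━━━━━━━━━┓                             
          ┃                             
──────────┨                             
         0┃                             
───┐      ┃                             
 ÷ │      ┃                             
───┤      ┃                             
 × │      ┃                             
───┤      ┃                             
━━━━━━━━━━━━━━━━━━┓                     
                  ┃                     
──────────────────┨                     
rk monitors threa▲┃                     
ent processes log█┃                     
ing generates mem░┃                     
monitors user ses░┃                     
rk maintains memo░┃                     
 maintains thread▼┃                     
━━━━━━━━━━━━━━━━━━┛                     


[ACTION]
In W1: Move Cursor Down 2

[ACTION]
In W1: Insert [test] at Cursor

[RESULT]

                                        
                                        
                                        
━━━━━━━━━━┓                             
          ┃                             
──────────┨                             
         0┃                             
───┐      ┃                             
 ÷ │      ┃                             
───┤      ┃                             
 × │      ┃                             
───┤      ┃                             
━━━━━━━━━━━━━━━━━━┓                     
                  ┃                     
──────────────────┨                     
rk monitors threa▲┃                     
ent processes log█┃                     
andling generates░┃                     
monitors user ses░┃                     
rk maintains memo░┃                     
 maintains thread▼┃                     
━━━━━━━━━━━━━━━━━━┛                     


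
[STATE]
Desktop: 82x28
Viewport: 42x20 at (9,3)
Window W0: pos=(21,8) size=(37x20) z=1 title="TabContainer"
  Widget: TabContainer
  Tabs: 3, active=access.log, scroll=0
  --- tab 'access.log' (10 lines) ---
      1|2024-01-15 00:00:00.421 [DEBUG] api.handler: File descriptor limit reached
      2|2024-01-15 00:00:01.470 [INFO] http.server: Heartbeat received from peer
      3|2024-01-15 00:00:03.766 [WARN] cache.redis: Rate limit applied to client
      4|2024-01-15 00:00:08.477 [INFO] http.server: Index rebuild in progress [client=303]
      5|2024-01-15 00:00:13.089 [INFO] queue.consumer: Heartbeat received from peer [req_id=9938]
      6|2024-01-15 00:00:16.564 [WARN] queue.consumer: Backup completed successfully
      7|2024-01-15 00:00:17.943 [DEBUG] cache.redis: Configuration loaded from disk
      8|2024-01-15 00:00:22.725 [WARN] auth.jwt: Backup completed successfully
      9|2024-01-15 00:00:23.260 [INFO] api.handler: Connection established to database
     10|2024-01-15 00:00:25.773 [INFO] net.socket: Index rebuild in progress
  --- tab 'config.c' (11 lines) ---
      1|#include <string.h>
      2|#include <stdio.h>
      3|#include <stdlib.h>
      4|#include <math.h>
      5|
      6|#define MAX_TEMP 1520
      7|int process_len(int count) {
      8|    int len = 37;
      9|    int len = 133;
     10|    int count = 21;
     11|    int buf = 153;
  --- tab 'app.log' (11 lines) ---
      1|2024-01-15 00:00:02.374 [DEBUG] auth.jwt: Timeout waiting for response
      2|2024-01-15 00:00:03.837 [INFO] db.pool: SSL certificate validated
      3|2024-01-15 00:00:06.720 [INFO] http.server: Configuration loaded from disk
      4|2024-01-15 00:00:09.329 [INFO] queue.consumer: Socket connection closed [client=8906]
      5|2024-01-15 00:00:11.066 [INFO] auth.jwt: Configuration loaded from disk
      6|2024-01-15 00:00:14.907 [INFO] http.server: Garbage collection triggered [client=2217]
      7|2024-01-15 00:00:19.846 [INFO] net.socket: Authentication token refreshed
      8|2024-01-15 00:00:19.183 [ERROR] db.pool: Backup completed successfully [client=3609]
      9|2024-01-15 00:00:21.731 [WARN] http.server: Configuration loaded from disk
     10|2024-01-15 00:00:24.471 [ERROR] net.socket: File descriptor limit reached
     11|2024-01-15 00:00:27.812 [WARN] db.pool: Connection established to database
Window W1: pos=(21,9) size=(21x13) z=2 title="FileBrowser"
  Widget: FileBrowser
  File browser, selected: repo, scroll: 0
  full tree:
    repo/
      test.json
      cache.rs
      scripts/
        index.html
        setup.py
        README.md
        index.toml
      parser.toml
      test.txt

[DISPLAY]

                                          
                                          
                                          
                                          
                                          
            ┏━━━━━━━━━━━━━━━━━━━━━━━━━━━━━
            ┏━━━━━━━━━━━━━━━━━━━┓         
            ┃ FileBrowser       ┃─────────
            ┠───────────────────┨.c │ app.
            ┃> [-] repo/        ┃─────────
            ┃    test.json      ┃421 [DEBU
            ┃    cache.rs       ┃470 [INFO
            ┃    [+] scripts/   ┃766 [WARN
            ┃    parser.toml    ┃477 [INFO
            ┃    test.txt       ┃089 [INFO
            ┃                   ┃564 [WARN
            ┃                   ┃943 [DEBU
            ┃                   ┃725 [WARN
            ┗━━━━━━━━━━━━━━━━━━━┛260 [INFO
            ┃2024-01-15 00:00:25.773 [INFO


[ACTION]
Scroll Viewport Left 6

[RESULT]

                                          
                                          
                                          
                                          
                                          
                  ┏━━━━━━━━━━━━━━━━━━━━━━━
                  ┏━━━━━━━━━━━━━━━━━━━┓   
                  ┃ FileBrowser       ┃───
                  ┠───────────────────┨.c 
                  ┃> [-] repo/        ┃───
                  ┃    test.json      ┃421
                  ┃    cache.rs       ┃470
                  ┃    [+] scripts/   ┃766
                  ┃    parser.toml    ┃477
                  ┃    test.txt       ┃089
                  ┃                   ┃564
                  ┃                   ┃943
                  ┃                   ┃725
                  ┗━━━━━━━━━━━━━━━━━━━┛260
                  ┃2024-01-15 00:00:25.773


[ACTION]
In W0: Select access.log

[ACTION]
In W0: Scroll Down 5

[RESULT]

                                          
                                          
                                          
                                          
                                          
                  ┏━━━━━━━━━━━━━━━━━━━━━━━
                  ┏━━━━━━━━━━━━━━━━━━━┓   
                  ┃ FileBrowser       ┃───
                  ┠───────────────────┨.c 
                  ┃> [-] repo/        ┃───
                  ┃    test.json      ┃564
                  ┃    cache.rs       ┃943
                  ┃    [+] scripts/   ┃725
                  ┃    parser.toml    ┃260
                  ┃    test.txt       ┃773
                  ┃                   ┃   
                  ┃                   ┃   
                  ┃                   ┃   
                  ┗━━━━━━━━━━━━━━━━━━━┛   
                  ┃                       


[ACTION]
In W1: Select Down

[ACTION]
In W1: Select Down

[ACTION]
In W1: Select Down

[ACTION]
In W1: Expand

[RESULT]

                                          
                                          
                                          
                                          
                                          
                  ┏━━━━━━━━━━━━━━━━━━━━━━━
                  ┏━━━━━━━━━━━━━━━━━━━┓   
                  ┃ FileBrowser       ┃───
                  ┠───────────────────┨.c 
                  ┃  [-] repo/        ┃───
                  ┃    test.json      ┃564
                  ┃    cache.rs       ┃943
                  ┃  > [-] scripts/   ┃725
                  ┃      index.html   ┃260
                  ┃      setup.py     ┃773
                  ┃      README.md    ┃   
                  ┃      index.toml   ┃   
                  ┃    parser.toml    ┃   
                  ┗━━━━━━━━━━━━━━━━━━━┛   
                  ┃                       


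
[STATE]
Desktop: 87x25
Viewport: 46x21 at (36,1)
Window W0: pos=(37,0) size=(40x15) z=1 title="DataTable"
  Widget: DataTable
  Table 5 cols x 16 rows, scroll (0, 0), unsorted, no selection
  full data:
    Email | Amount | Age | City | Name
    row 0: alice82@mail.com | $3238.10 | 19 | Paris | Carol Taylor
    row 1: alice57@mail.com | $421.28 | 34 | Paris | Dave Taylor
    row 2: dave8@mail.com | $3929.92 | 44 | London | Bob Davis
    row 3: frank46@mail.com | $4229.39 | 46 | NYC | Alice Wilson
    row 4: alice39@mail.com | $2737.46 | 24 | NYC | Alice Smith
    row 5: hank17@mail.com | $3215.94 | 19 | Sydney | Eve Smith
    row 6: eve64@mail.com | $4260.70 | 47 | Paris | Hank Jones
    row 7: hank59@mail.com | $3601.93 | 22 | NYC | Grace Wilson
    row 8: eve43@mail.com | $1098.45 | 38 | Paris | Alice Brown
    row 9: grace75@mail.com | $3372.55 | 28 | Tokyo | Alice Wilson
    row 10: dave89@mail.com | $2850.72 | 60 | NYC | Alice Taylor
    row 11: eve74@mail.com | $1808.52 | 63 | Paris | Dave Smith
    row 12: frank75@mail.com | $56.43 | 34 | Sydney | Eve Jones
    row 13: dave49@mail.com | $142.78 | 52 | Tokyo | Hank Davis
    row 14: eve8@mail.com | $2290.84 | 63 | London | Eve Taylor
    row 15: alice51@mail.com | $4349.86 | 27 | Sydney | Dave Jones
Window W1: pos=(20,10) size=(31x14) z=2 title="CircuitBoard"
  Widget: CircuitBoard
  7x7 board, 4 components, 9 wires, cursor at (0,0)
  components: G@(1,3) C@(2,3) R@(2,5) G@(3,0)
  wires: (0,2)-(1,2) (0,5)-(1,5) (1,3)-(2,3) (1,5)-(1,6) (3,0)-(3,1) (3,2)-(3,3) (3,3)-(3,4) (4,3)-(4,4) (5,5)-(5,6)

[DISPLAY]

 ┃ DataTable                            ┃     
 ┠──────────────────────────────────────┨     
 ┃Email           │Amount  │Age│City  │N┃     
 ┃────────────────┼────────┼───┼──────┼─┃     
 ┃alice82@mail.com│$3238.10│19 │Paris │C┃     
 ┃alice57@mail.com│$421.28 │34 │Paris │D┃     
 ┃dave8@mail.com  │$3929.92│44 │London│B┃     
 ┃frank46@mail.com│$4229.39│46 │NYC   │A┃     
 ┃alice39@mail.com│$2737.46│24 │NYC   │A┃     
━━━━━━━━━━━━━━┓om │$3215.94│19 │Sydney│E┃     
              ┃m  │$4260.70│47 │Paris │H┃     
──────────────┨om │$3601.93│22 │NYC   │G┃     
6             ┃m  │$1098.45│38 │Paris │A┃     
         ·    ┃━━━━━━━━━━━━━━━━━━━━━━━━━┛     
         │    ┃                               
 G       · ─ ·┃                               
 │            ┃                               
 C       R    ┃                               
              ┃                               
 · ─ ·        ┃                               
              ┃                               


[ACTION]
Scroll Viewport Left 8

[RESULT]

         ┃ DataTable                          
         ┠────────────────────────────────────
         ┃Email           │Amount  │Age│City  
         ┃────────────────┼────────┼───┼──────
         ┃alice82@mail.com│$3238.10│19 │Paris 
         ┃alice57@mail.com│$421.28 │34 │Paris 
         ┃dave8@mail.com  │$3929.92│44 │London
         ┃frank46@mail.com│$4229.39│46 │NYC   
         ┃alice39@mail.com│$2737.46│24 │NYC   
━━━━━━━━━━━━━━━━━━━━━━┓om │$3215.94│19 │Sydney
tBoard                ┃m  │$4260.70│47 │Paris 
──────────────────────┨om │$3601.93│22 │NYC   
2 3 4 5 6             ┃m  │$1098.45│38 │Paris 
     ·           ·    ┃━━━━━━━━━━━━━━━━━━━━━━━
     │           │    ┃                       
     ·   G       · ─ ·┃                       
         │            ┃                       
         C       R    ┃                       
                      ┃                       
 ·   · ─ · ─ ·        ┃                       
                      ┃                       


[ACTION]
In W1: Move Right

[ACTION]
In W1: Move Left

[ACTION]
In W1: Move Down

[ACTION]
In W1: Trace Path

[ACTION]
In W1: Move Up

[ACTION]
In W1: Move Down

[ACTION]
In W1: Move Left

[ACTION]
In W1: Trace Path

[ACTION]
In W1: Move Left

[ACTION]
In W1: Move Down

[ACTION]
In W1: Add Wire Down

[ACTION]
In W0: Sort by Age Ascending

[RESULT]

         ┃ DataTable                          
         ┠────────────────────────────────────
         ┃Email           │Amount  │Ag▲│City  
         ┃────────────────┼────────┼───┼──────
         ┃alice82@mail.com│$3238.10│19 │Paris 
         ┃hank17@mail.com │$3215.94│19 │Sydney
         ┃hank59@mail.com │$3601.93│22 │NYC   
         ┃alice39@mail.com│$2737.46│24 │NYC   
         ┃alice51@mail.com│$4349.86│27 │Sydney
━━━━━━━━━━━━━━━━━━━━━━┓com│$3372.55│28 │Tokyo 
tBoard                ┃com│$421.28 │34 │Paris 
──────────────────────┨com│$56.43  │34 │Sydney
2 3 4 5 6             ┃m  │$1098.45│38 │Paris 
     ·           ·    ┃━━━━━━━━━━━━━━━━━━━━━━━
     │           │    ┃                       
     ·   G       · ─ ·┃                       
         │            ┃                       
         C       R    ┃                       
                      ┃                       
 ·   · ─ · ─ ·        ┃                       
                      ┃                       


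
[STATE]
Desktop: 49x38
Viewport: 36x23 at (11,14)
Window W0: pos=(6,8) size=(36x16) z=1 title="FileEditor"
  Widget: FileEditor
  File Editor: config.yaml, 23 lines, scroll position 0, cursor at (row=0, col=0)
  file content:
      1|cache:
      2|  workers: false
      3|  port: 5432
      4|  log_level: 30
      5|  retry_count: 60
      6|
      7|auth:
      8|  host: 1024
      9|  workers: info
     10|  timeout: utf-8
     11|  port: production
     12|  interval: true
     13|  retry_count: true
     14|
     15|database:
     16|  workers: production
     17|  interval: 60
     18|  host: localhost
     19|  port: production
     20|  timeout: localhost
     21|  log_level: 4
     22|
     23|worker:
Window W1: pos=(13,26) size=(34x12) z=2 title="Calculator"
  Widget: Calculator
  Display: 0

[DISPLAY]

g_level: 30                  ░┃     
try_count: 60                ░┃     
                             ░┃     
:                            ░┃     
st: 1024                     ░┃     
rkers: info                  ░┃     
meout: utf-8                 ░┃     
rt: production               ░┃     
terval: true                 ▼┃     
━━━━━━━━━━━━━━━━━━━━━━━━━━━━━━┛     
                                    
                                    
  ┏━━━━━━━━━━━━━━━━━━━━━━━━━━━━━━━━┓
  ┃ Calculator                     ┃
  ┠────────────────────────────────┨
  ┃                               0┃
  ┃┌───┬───┬───┬───┐               ┃
  ┃│ 7 │ 8 │ 9 │ ÷ │               ┃
  ┃├───┼───┼───┼───┤               ┃
  ┃│ 4 │ 5 │ 6 │ × │               ┃
  ┃├───┼───┼───┼───┤               ┃
  ┃│ 1 │ 2 │ 3 │ - │               ┃
  ┃└───┴───┴───┴───┘               ┃


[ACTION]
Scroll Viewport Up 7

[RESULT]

                                    
━━━━━━━━━━━━━━━━━━━━━━━━━━━━━━┓     
eEditor                       ┃     
──────────────────────────────┨     
e:                           ▲┃     
rkers: false                 █┃     
rt: 5432                     ░┃     
g_level: 30                  ░┃     
try_count: 60                ░┃     
                             ░┃     
:                            ░┃     
st: 1024                     ░┃     
rkers: info                  ░┃     
meout: utf-8                 ░┃     
rt: production               ░┃     
terval: true                 ▼┃     
━━━━━━━━━━━━━━━━━━━━━━━━━━━━━━┛     
                                    
                                    
  ┏━━━━━━━━━━━━━━━━━━━━━━━━━━━━━━━━┓
  ┃ Calculator                     ┃
  ┠────────────────────────────────┨
  ┃                               0┃


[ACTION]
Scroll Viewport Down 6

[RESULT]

rt: 5432                     ░┃     
g_level: 30                  ░┃     
try_count: 60                ░┃     
                             ░┃     
:                            ░┃     
st: 1024                     ░┃     
rkers: info                  ░┃     
meout: utf-8                 ░┃     
rt: production               ░┃     
terval: true                 ▼┃     
━━━━━━━━━━━━━━━━━━━━━━━━━━━━━━┛     
                                    
                                    
  ┏━━━━━━━━━━━━━━━━━━━━━━━━━━━━━━━━┓
  ┃ Calculator                     ┃
  ┠────────────────────────────────┨
  ┃                               0┃
  ┃┌───┬───┬───┬───┐               ┃
  ┃│ 7 │ 8 │ 9 │ ÷ │               ┃
  ┃├───┼───┼───┼───┤               ┃
  ┃│ 4 │ 5 │ 6 │ × │               ┃
  ┃├───┼───┼───┼───┤               ┃
  ┃│ 1 │ 2 │ 3 │ - │               ┃


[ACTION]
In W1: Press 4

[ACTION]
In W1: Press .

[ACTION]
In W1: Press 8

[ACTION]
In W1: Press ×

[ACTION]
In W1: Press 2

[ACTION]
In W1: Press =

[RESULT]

rt: 5432                     ░┃     
g_level: 30                  ░┃     
try_count: 60                ░┃     
                             ░┃     
:                            ░┃     
st: 1024                     ░┃     
rkers: info                  ░┃     
meout: utf-8                 ░┃     
rt: production               ░┃     
terval: true                 ▼┃     
━━━━━━━━━━━━━━━━━━━━━━━━━━━━━━┛     
                                    
                                    
  ┏━━━━━━━━━━━━━━━━━━━━━━━━━━━━━━━━┓
  ┃ Calculator                     ┃
  ┠────────────────────────────────┨
  ┃                             9.6┃
  ┃┌───┬───┬───┬───┐               ┃
  ┃│ 7 │ 8 │ 9 │ ÷ │               ┃
  ┃├───┼───┼───┼───┤               ┃
  ┃│ 4 │ 5 │ 6 │ × │               ┃
  ┃├───┼───┼───┼───┤               ┃
  ┃│ 1 │ 2 │ 3 │ - │               ┃


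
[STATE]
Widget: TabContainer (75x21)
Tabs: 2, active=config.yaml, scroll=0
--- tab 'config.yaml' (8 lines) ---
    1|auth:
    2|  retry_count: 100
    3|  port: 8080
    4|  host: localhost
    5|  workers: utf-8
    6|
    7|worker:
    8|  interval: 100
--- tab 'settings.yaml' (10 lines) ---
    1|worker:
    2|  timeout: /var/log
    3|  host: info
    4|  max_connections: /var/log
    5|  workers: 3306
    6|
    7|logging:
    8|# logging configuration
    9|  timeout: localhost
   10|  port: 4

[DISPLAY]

[config.yaml]│ settings.yaml                                               
───────────────────────────────────────────────────────────────────────────
auth:                                                                      
  retry_count: 100                                                         
  port: 8080                                                               
  host: localhost                                                          
  workers: utf-8                                                           
                                                                           
worker:                                                                    
  interval: 100                                                            
                                                                           
                                                                           
                                                                           
                                                                           
                                                                           
                                                                           
                                                                           
                                                                           
                                                                           
                                                                           
                                                                           


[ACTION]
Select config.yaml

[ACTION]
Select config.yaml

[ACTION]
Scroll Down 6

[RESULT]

[config.yaml]│ settings.yaml                                               
───────────────────────────────────────────────────────────────────────────
worker:                                                                    
  interval: 100                                                            
                                                                           
                                                                           
                                                                           
                                                                           
                                                                           
                                                                           
                                                                           
                                                                           
                                                                           
                                                                           
                                                                           
                                                                           
                                                                           
                                                                           
                                                                           
                                                                           
                                                                           
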